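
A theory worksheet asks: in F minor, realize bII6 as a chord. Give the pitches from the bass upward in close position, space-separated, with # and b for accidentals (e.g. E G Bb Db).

Bb Db Gb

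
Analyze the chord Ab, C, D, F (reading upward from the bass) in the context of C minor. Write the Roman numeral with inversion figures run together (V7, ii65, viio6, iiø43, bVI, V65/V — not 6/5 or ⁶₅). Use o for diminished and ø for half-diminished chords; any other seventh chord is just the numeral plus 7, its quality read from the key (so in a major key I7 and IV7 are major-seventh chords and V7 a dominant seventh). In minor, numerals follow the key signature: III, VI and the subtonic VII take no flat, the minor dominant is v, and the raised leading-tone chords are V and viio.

The pitches D-F-Ab-C form a half-diminished seventh chord rooted on D.
In C minor, D is the supertonic; the diatonic half-diminished seventh chord there is iiø7.
With Ab in the bass the chord is in second inversion, so the figured bass is 43.

iiø43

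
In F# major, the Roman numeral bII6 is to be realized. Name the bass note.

B

bII in F# major has root G; the chord is G-B-D.
The figure 6 means first inversion — the third is in the bass.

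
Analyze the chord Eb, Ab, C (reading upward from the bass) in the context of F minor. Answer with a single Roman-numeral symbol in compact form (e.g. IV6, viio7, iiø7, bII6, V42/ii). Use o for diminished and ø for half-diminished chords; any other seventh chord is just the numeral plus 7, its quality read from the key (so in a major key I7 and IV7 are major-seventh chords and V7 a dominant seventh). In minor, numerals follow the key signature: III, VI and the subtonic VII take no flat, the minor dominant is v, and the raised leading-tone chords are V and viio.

The pitches Ab-C-Eb form a major triad rooted on Ab.
In F minor, Ab is the mediant; the diatonic major triad there is III.
With Eb in the bass the chord is in second inversion, so the figured bass is 64.

III64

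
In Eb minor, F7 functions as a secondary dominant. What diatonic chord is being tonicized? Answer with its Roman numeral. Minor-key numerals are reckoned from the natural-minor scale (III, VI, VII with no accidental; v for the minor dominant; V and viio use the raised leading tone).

V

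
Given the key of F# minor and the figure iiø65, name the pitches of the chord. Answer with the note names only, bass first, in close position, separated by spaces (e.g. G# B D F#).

B D F# G#

In F# minor, scale degree 2 is G#, and the diatonic chord built there is a half-diminished seventh chord.
That chord is spelled G#-B-D-F#.
The figured bass 65 indicates first inversion, placing the third (B) in the bass: B-D-F#-G#.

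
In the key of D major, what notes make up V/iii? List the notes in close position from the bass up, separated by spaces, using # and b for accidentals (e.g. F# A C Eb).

C# E# G#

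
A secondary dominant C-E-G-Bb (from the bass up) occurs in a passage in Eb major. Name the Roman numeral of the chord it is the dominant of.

The chord is a dominant seventh chord on C.
A dominant resolves down a perfect fifth: C → F. In Eb major, F is scale degree 2, i.e. ii.

ii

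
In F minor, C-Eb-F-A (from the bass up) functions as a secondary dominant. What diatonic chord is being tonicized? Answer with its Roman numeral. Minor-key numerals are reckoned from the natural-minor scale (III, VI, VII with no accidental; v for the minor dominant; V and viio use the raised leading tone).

The chord is a dominant seventh chord on F.
A dominant resolves down a perfect fifth: F → Bb. In F minor, Bb is scale degree 4, i.e. iv.

iv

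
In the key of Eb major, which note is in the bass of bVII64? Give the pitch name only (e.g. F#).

Ab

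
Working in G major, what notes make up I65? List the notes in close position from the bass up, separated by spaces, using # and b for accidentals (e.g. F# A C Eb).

The numeral's case and figure indicate a major seventh chord. In G major its root, the tonic, is G.
That chord is spelled G-B-D-F#.
The figured bass 65 indicates first inversion, placing the third (B) in the bass: B-D-F#-G.

B D F# G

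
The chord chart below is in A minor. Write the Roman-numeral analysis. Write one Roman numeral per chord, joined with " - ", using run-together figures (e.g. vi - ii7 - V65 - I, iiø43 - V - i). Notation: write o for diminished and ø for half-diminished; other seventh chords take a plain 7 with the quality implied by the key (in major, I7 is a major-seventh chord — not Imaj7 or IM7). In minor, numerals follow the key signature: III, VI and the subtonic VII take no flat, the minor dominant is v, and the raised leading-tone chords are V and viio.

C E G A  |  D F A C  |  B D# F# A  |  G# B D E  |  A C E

C-E-G-A: minor seventh chord on A = scale degree 1 → i65.
D-F-A-C: root D is the subdominant; minor seventh chord there is iv7.
B-D#-F#-A: a dominant seventh chord on B, the applied dominant of V → V7/V.
G#-B-D-E: root E is the dominant; dominant seventh chord there is V65.
A-C-E: minor triad on A = scale degree 1 → i.

i65 - iv7 - V7/V - V65 - i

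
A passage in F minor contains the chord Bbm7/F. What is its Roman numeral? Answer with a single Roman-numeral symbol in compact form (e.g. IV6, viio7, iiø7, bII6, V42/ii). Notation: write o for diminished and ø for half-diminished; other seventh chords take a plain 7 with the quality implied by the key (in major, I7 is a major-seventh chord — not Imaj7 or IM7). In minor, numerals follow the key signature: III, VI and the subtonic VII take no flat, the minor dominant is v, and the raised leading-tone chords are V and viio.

iv43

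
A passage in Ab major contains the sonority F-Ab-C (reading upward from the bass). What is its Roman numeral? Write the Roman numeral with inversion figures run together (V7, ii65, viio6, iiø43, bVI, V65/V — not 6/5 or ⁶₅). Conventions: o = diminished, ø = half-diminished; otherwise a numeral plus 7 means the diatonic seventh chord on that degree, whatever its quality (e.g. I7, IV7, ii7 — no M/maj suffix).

The pitches F-Ab-C form a minor triad rooted on F.
F is scale degree 6 in Ab major, and a minor triad on that degree is written vi.

vi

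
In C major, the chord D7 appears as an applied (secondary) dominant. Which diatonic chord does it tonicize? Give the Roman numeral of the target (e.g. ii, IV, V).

V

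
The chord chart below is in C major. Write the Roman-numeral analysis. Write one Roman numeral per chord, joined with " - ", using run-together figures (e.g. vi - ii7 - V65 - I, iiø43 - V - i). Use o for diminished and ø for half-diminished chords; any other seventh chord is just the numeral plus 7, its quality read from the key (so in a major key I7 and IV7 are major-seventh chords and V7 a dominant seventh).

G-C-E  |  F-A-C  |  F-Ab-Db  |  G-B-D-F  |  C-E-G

I64 - IV - bII6 - V7 - I

G-C-E: root C is the tonic; major triad there is I64.
F-A-C has root F, degree 4 in C major, so IV.
F-Ab-Db: Db with this quality isn't in the key; a major triad on b2 is the Neapolitan sixth, bII6 (third, F, in the bass — hence the 6).
G-B-D-F has root G, degree 5 in C major, so V7.
C-E-G: major triad on C = scale degree 1 → I.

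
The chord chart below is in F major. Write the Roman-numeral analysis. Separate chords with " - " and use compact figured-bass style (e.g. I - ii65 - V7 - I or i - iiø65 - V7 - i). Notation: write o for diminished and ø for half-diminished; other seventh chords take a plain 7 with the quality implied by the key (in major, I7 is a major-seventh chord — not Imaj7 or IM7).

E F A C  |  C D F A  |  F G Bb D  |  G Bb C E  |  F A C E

I42 - vi42 - ii42 - V43 - I7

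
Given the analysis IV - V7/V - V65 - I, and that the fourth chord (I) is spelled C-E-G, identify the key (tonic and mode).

The anchor chord is a major triad on C, labeled I.
If C is scale degree 1 and the mode makes that degree carry a major triad, the tonic is C and the mode is major.

C major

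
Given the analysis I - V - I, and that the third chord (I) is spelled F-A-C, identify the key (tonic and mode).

F major

I is given as F-A-C — a major triad with root F.
If F is scale degree 1 and the mode makes that degree carry a major triad, the tonic is F and the mode is major.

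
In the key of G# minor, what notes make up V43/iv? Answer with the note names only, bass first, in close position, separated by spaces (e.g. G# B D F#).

The slash means an applied dominant: we want the dominant of iv. In G# minor, iv is C# minor, and its dominant is built on G#.
Building a dominant seventh chord on G# gives G#-B#-D#-F#.
The figured bass 43 indicates second inversion, placing the fifth (D#) in the bass: D#-F#-G#-B#.

D# F# G# B#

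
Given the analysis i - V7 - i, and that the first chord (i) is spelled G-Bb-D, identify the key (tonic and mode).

G minor

i is given as G-Bb-D — a minor triad with root G.
If G is scale degree 1 and the mode makes that degree carry a minor triad, the tonic is G and the mode is minor.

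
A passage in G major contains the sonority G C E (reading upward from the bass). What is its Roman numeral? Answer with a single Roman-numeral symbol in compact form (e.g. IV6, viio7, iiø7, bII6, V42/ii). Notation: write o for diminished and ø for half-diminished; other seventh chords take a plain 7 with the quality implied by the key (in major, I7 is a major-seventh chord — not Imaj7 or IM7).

IV64

Stacked in thirds the chord is C-E-G: a major triad on C.
In G major, C is the subdominant; the diatonic major triad there is IV.
With G in the bass the chord is in second inversion, so the figured bass is 64.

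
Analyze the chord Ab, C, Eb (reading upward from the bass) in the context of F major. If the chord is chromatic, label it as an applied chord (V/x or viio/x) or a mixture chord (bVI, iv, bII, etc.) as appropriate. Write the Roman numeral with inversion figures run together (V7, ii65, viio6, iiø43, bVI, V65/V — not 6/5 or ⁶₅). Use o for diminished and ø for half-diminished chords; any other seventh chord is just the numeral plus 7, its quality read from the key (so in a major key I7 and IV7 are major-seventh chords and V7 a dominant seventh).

bIII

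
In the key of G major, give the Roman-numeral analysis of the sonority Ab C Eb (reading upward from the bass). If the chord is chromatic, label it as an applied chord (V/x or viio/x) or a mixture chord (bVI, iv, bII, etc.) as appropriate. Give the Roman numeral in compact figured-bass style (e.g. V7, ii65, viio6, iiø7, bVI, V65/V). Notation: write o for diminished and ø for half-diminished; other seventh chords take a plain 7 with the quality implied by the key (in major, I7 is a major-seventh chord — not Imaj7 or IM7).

Stacked in thirds the chord is Ab-C-Eb: a major triad on Ab.
Ab is the lowered second degree of G major (diatonic 2 would be A). This is the Neapolitan chord — a major triad on the lowered second degree.

bII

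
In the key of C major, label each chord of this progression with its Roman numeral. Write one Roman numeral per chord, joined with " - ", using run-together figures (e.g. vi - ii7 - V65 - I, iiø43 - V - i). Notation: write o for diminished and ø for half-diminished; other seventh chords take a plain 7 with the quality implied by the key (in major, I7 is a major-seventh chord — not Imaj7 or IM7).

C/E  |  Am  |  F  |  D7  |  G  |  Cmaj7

C/E: major triad on C = scale degree 1 → I6.
Am: minor triad on A = scale degree 6 → vi.
F has root F, degree 4 in C major, so IV.
D7 is the secondary dominant of V (dominant seventh chord on D): V7/V.
G: major triad on G = scale degree 5 → V.
Cmaj7: major seventh chord on C = scale degree 1 → I7.

I6 - vi - IV - V7/V - V - I7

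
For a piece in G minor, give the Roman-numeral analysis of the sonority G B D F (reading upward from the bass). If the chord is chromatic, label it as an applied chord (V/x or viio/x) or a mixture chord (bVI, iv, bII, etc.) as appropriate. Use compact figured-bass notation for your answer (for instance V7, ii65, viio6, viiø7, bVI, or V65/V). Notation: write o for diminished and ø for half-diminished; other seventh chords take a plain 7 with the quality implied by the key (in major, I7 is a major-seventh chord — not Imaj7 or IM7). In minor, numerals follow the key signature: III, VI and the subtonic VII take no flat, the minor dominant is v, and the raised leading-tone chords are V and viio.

V7/iv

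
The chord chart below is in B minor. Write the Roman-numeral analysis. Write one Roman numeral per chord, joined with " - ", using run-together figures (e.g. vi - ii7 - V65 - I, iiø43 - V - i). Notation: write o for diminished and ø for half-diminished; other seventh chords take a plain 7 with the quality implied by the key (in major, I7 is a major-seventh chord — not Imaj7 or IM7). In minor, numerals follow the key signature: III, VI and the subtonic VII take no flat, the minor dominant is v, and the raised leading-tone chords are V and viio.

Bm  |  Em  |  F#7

Bm has root B, degree 1 in B minor, so i.
Em: root E is the subdominant; minor triad there is iv.
F#7 has root F#, degree 5 in B minor, so V7.

i - iv - V7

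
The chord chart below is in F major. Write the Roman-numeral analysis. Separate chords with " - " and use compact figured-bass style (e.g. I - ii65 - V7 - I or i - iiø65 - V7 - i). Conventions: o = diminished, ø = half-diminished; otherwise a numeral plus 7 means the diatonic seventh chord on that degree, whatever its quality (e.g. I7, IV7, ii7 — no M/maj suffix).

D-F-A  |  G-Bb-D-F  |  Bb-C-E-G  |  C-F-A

D-F-A: minor triad on D = scale degree 6 → vi.
G-Bb-D-F: minor seventh chord on G = scale degree 2 → ii7.
Bb-C-E-G: root C is the dominant; dominant seventh chord there is V42.
C-F-A has root F, degree 1 in F major, so I64.

vi - ii7 - V42 - I64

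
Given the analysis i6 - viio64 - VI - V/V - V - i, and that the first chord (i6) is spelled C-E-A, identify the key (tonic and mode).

A minor

i6 is given as C-E-A — a minor triad with root A.
If A is scale degree 1 and the mode makes that degree carry a minor triad, the tonic is A and the mode is minor.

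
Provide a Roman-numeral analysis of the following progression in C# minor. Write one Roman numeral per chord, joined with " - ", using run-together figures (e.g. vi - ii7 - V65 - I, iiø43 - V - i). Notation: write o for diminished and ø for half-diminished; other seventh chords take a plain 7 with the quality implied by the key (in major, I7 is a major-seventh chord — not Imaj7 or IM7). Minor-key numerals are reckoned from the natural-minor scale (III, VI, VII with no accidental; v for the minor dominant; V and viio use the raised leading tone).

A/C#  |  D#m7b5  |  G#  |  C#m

VI6 - iiø7 - V - i

A/C#: root A is the submediant; major triad there is VI6.
D#m7b5 has root D#, degree 2 in C# minor, so iiø7.
G#: major triad on G# = scale degree 5 → V.
C#m: root C# is the tonic; minor triad there is i.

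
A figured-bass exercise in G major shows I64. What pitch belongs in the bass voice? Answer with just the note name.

D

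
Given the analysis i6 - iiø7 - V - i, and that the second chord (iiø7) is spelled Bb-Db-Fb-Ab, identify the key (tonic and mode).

Ab minor

iiø7 is given as Bb-Db-Fb-Ab — a half-diminished seventh chord with root Bb.
If Bb is scale degree 2 and the mode makes that degree carry a half-diminished seventh chord, the tonic is Ab and the mode is minor.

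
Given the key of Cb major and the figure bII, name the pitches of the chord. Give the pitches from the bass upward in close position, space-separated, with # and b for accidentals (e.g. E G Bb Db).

Dbb Fb Abb

bII is the Neapolitan chord — a major triad on the lowered second degree. In Cb major that root is Dbb.
So the chord is Dbb-Fb-Abb, a major triad.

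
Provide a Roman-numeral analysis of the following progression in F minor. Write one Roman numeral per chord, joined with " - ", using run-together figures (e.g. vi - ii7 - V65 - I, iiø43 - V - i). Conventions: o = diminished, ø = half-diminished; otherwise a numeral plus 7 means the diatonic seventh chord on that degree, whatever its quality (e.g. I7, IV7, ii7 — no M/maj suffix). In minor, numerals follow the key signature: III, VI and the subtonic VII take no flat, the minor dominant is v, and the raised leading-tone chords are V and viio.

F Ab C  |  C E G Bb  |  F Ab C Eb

i - V7 - i7

F-Ab-C has root F, degree 1 in F minor, so i.
C-E-G-Bb: dominant seventh chord on C = scale degree 5 → V7.
F-Ab-C-Eb has root F, degree 1 in F minor, so i7.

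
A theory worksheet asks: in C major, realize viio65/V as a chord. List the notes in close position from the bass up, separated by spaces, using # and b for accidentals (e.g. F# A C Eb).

viio65/V is a secondary leading-tone chord. The target V is G in C major; the applied chord is rooted a semitone below, on F#.
Building a fully diminished seventh chord on F# gives F#-A-C-Eb.
The figured bass 65 indicates first inversion, placing the third (A) in the bass: A-C-Eb-F#.

A C Eb F#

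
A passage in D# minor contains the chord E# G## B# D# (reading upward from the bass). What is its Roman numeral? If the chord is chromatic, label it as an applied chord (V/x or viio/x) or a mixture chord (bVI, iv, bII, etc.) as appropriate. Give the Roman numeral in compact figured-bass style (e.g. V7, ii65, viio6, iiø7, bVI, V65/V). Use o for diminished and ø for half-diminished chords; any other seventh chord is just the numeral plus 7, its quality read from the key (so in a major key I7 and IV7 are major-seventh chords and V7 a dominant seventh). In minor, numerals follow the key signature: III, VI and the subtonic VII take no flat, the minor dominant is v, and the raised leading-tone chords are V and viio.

The pitches E#-G##-B#-D# form a dominant seventh chord rooted on E#.
E# is not a diatonic chord root with this quality in D# minor, but it lies a perfect fifth above A# (V), so the chord functions as an applied dominant of V.

V7/V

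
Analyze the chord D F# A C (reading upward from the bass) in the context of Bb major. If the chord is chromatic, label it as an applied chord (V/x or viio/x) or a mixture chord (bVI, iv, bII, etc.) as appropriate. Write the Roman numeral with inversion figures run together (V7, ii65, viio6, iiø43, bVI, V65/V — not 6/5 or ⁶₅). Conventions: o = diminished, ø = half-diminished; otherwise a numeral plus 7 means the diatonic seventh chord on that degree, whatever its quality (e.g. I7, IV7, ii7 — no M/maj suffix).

V7/vi

The pitches D-F#-A-C form a dominant seventh chord rooted on D.
D is not a diatonic chord root with this quality in Bb major, but it lies a perfect fifth above G (vi), so the chord functions as an applied dominant of vi.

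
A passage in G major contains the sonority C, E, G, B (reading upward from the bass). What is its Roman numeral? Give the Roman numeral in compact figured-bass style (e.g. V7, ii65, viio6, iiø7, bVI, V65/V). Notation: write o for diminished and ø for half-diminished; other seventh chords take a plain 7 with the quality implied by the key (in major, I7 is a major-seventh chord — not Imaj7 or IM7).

IV7

Stacked in thirds the chord is C-E-G-B: a major seventh chord on C.
C is scale degree 4 in G major, and a major seventh chord on that degree is written IV7.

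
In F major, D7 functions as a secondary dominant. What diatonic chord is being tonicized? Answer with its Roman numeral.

The chord is a dominant seventh chord on D.
A dominant resolves down a perfect fifth: D → G. In F major, G is scale degree 2, i.e. ii.

ii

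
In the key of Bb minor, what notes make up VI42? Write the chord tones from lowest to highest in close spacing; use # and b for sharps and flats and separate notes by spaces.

In Bb minor, scale degree 6 is Gb, and the diatonic chord built there is a major seventh chord.
Stacking thirds from Gb gives Gb-Bb-Db-F.
The figured bass 42 indicates third inversion, placing the seventh (F) in the bass: F-Gb-Bb-Db.

F Gb Bb Db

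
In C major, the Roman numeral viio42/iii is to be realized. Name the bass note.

The applied chord viio42/iii is rooted on D#: D#-F#-A-C.
The figure 42 means third inversion — the seventh is in the bass.

C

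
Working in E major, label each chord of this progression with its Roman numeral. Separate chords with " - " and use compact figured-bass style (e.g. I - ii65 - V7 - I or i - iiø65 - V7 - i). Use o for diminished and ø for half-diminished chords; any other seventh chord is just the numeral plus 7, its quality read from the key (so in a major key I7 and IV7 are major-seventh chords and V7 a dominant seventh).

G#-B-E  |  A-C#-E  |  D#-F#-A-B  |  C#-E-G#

I6 - IV - V65 - vi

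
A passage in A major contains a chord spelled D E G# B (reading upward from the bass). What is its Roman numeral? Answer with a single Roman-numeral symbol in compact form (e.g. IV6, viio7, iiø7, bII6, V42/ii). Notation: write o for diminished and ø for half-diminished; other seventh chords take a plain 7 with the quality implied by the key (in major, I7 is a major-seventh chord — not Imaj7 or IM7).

The pitches E-G#-B-D form a dominant seventh chord rooted on E.
In A major, E is the dominant; the diatonic dominant seventh chord there is V7.
With D in the bass the chord is in third inversion, so the figured bass is 42.

V42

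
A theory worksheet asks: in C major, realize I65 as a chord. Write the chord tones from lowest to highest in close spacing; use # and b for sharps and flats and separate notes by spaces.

E G B C

The numeral's case and figure indicate a major seventh chord. In C major its root, the tonic, is C.
Stacking thirds from C gives C-E-G-B.
The figured bass 65 indicates first inversion, placing the third (E) in the bass: E-G-B-C.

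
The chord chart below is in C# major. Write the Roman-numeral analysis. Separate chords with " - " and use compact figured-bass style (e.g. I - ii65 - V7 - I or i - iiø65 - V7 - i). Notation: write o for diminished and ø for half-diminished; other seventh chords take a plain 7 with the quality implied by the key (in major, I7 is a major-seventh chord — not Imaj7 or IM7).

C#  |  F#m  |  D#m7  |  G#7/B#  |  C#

C#: root C# is the tonic; major triad there is I.
F#m: F# with this quality isn't in the key; it's iv, borrowed from the parallel minor.
D#m7: minor seventh chord on D# = scale degree 2 → ii7.
G#7/B#: root G# is the dominant; dominant seventh chord there is V65.
C# has root C#, degree 1 in C# major, so I.

I - iv - ii7 - V65 - I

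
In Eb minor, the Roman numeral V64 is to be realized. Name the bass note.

V in Eb minor has root Bb; the chord is Bb-D-F.
The figure 64 means second inversion — the fifth is in the bass.

F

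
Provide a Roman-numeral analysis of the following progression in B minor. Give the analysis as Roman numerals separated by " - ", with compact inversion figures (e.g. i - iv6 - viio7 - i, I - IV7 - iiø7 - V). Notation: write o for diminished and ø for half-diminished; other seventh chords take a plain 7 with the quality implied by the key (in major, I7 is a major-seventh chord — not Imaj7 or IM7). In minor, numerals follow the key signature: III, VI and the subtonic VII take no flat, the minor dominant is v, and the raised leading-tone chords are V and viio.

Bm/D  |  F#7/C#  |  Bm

Bm/D has root B, degree 1 in B minor, so i6.
F#7/C# has root F#, degree 5 in B minor, so V43.
Bm: root B is the tonic; minor triad there is i.

i6 - V43 - i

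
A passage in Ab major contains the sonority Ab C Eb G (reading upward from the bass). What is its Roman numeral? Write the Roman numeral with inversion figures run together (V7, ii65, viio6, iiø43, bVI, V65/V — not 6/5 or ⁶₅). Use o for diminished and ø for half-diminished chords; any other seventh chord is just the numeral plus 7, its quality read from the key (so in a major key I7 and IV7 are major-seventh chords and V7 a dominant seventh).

The pitches Ab-C-Eb-G form a major seventh chord rooted on Ab.
In Ab major, Ab is the tonic; the diatonic major seventh chord there is I7.

I7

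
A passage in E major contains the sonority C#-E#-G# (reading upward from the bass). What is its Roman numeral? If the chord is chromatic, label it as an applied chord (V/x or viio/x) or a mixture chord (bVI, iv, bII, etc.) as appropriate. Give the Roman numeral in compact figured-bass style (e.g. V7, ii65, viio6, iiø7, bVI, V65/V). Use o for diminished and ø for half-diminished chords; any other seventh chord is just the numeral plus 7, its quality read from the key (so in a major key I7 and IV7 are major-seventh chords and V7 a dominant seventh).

V/ii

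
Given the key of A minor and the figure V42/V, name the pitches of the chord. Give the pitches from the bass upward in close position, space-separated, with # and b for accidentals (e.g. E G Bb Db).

A B D# F#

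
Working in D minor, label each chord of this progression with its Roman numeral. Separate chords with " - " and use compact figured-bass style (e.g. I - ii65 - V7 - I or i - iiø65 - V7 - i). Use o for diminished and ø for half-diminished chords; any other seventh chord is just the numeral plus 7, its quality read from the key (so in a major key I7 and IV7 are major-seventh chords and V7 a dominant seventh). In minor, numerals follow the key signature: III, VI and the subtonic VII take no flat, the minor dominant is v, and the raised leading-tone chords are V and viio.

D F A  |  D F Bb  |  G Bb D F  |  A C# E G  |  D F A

D-F-A: root D is the tonic; minor triad there is i.
D-F-Bb: root Bb is the submediant; major triad there is VI6.
G-Bb-D-F: root G is the subdominant; minor seventh chord there is iv7.
A-C#-E-G has root A, degree 5 in D minor, so V7.
D-F-A: root D is the tonic; minor triad there is i.

i - VI6 - iv7 - V7 - i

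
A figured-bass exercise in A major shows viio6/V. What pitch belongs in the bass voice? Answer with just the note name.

The applied chord viio6/V is rooted on D#: D#-F#-A.
The figure 6 means first inversion — the third is in the bass.

F#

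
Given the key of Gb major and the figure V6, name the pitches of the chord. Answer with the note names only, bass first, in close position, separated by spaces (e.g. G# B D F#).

The numeral's case and figure indicate a major triad. In Gb major its root, the fifth degree, is Db.
That chord is spelled Db-F-Ab.
With the 6 figure the chord is in first inversion; from the bass F upward in close position it reads F-Ab-Db.

F Ab Db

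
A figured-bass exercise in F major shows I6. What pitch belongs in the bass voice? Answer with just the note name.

I in F major has root F; the chord is F-A-C.
The figure 6 means first inversion — the third is in the bass.

A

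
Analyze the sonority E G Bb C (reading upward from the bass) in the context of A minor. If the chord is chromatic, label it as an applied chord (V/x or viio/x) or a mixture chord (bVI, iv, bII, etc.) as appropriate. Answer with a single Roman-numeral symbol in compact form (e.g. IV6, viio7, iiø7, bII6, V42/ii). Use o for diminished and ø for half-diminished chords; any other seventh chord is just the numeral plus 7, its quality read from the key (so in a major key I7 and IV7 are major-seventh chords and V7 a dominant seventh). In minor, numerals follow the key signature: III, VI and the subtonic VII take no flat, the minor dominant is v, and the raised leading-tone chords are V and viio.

V65/VI

The pitches C-E-G-Bb form a dominant seventh chord rooted on C.
C is not a diatonic chord root with this quality in A minor, but it lies a perfect fifth above F (VI), so the chord functions as an applied dominant of VI.
With E in the bass the chord is in first inversion, so the figured bass is 65.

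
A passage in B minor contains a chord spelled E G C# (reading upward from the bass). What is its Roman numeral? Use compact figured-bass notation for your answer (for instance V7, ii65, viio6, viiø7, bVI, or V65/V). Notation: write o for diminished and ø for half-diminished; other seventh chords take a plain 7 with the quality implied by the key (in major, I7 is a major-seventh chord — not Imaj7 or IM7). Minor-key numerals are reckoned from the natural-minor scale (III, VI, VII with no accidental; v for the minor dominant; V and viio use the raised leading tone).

The pitches C#-E-G form a diminished triad rooted on C#.
C# is scale degree 2 in B minor, and a diminished triad on that degree is written iio.
With E in the bass the chord is in first inversion, so the figured bass is 6.

iio6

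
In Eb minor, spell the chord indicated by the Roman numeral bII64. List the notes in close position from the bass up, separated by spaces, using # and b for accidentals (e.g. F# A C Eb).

Cb Fb Ab

Scale degree 2 in Eb minor is F; lowering it a half step gives Fb. bII64 is the Neapolitan chord — a major triad on the lowered second degree.
So the chord is Fb-Ab-Cb.
With the 64 figure the chord is in second inversion; from the bass Cb upward in close position it reads Cb-Fb-Ab.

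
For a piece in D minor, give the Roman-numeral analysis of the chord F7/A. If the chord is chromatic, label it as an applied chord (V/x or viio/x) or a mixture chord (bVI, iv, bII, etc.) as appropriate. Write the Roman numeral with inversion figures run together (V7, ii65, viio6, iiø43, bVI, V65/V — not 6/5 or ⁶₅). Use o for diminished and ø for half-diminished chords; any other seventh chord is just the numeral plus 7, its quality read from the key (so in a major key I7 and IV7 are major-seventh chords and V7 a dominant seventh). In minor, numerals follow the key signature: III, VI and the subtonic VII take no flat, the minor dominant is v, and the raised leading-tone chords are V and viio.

V65/VI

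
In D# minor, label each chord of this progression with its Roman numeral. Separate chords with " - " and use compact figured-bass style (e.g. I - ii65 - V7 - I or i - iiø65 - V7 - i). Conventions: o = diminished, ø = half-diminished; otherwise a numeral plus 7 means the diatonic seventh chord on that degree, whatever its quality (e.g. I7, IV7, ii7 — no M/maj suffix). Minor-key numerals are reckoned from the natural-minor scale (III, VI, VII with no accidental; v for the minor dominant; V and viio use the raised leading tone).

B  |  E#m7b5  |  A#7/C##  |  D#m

B has root B, degree 6 in D# minor, so VI.
E#m7b5 has root E#, degree 2 in D# minor, so iiø7.
A#7/C##: root A# is the dominant; dominant seventh chord there is V65.
D#m: root D# is the tonic; minor triad there is i.

VI - iiø7 - V65 - i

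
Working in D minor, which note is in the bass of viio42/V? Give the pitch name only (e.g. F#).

F

The applied chord viio42/V is rooted on G#: G#-B-D-F.
The figure 42 means third inversion — the seventh is in the bass.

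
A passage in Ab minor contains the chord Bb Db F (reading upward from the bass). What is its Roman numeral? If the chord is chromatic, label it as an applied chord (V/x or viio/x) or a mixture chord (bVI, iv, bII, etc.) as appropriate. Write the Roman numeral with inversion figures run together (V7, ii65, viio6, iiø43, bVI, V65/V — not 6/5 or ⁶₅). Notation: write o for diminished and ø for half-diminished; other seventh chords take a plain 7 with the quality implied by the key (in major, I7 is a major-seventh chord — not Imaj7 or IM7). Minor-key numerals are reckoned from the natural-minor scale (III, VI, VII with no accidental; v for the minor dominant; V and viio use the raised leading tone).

ii

Stacked in thirds the chord is Bb-Db-F: a minor triad on Bb.
Bb is the second degree of Ab minor. This is the minor supertonic, borrowed from the parallel major (the Dorian ii).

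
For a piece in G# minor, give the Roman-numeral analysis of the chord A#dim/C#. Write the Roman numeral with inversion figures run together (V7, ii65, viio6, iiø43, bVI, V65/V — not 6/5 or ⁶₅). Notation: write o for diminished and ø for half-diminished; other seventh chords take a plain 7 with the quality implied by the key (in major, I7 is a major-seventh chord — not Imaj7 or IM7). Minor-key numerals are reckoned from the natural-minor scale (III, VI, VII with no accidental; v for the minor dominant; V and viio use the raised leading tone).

iio6

Stacked in thirds the chord is A#-C#-E: a diminished triad on A#.
A# is scale degree 2 in G# minor, and a diminished triad on that degree is written iio.
With C# in the bass the chord is in first inversion, so the figured bass is 6.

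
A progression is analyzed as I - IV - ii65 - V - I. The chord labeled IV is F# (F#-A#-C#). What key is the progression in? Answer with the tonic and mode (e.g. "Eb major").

The anchor chord is a major triad on F#, labeled IV.
If F# is scale degree 4 and the mode makes that degree carry a major triad, the tonic is C# and the mode is major.

C# major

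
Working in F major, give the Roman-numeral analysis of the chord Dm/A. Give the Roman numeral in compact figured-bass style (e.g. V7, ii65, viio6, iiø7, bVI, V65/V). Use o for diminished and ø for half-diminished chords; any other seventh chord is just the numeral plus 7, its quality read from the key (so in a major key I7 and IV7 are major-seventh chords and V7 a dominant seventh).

vi64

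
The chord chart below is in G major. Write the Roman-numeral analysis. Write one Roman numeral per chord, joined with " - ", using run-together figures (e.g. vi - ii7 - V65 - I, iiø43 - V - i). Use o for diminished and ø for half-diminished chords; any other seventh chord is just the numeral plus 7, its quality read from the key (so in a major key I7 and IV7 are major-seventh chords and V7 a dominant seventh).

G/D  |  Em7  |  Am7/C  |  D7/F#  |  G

G/D has root G, degree 1 in G major, so I64.
Em7: minor seventh chord on E = scale degree 6 → vi7.
Am7/C has root A, degree 2 in G major, so ii65.
D7/F# has root D, degree 5 in G major, so V65.
G: major triad on G = scale degree 1 → I.

I64 - vi7 - ii65 - V65 - I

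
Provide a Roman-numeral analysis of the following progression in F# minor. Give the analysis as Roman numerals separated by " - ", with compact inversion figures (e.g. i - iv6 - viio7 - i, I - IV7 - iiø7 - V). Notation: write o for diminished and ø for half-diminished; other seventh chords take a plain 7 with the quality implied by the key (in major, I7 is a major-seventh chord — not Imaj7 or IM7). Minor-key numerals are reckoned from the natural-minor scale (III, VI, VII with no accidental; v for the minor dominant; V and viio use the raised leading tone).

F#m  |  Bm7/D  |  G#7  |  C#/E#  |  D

F#m has root F#, degree 1 in F# minor, so i.
Bm7/D: minor seventh chord on B = scale degree 4 → iv65.
G#7: a dominant seventh chord on G#, the applied dominant of V → V7/V.
C#/E#: root C# is the dominant; major triad there is V6.
D has root D, degree 6 in F# minor, so VI.

i - iv65 - V7/V - V6 - VI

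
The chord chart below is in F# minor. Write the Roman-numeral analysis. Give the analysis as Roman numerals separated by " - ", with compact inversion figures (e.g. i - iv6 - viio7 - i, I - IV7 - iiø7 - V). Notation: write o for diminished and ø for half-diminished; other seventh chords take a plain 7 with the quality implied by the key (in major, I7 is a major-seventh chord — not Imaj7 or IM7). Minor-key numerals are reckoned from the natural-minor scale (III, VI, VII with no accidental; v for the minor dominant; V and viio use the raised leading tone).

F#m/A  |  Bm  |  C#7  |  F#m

i6 - iv - V7 - i

F#m/A has root F#, degree 1 in F# minor, so i6.
Bm has root B, degree 4 in F# minor, so iv.
C#7 has root C#, degree 5 in F# minor, so V7.
F#m has root F#, degree 1 in F# minor, so i.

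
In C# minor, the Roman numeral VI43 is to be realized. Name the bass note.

E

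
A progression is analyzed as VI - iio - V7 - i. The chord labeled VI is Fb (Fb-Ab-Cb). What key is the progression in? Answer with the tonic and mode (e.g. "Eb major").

Ab minor

The anchor chord is a major triad on Fb, labeled VI.
If Fb is scale degree 6 and the mode makes that degree carry a major triad, the tonic is Ab and the mode is minor.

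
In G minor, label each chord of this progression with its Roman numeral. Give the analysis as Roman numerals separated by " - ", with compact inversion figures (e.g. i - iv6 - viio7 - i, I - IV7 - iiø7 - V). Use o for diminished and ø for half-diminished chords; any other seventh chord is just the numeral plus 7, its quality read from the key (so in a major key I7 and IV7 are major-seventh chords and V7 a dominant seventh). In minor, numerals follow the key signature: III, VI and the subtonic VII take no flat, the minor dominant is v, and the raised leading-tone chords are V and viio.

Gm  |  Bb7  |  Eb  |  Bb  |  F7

i - V7/VI - VI - III - VII7

Gm: minor triad on G = scale degree 1 → i.
Bb7: a dominant seventh chord on Bb, the applied dominant of VI → V7/VI.
Eb: major triad on Eb = scale degree 6 → VI.
Bb: root Bb is the mediant; major triad there is III.
F7 has root F, degree 7 in G minor, so VII7.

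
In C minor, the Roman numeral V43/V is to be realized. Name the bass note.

A

The applied chord V43/V is rooted on D: D-F#-A-C.
The figure 43 means second inversion — the fifth is in the bass.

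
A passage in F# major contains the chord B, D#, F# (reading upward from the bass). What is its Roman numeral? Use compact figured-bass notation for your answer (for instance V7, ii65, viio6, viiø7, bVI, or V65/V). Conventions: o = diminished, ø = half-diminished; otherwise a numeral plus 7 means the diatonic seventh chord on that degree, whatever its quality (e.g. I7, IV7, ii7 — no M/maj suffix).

Stacked in thirds the chord is B-D#-F#: a major triad on B.
In F# major, B is the subdominant; the diatonic major triad there is IV.

IV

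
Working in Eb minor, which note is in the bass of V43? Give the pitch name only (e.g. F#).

V in Eb minor has root Bb; the chord is Bb-D-F-Ab.
The figure 43 means second inversion — the fifth is in the bass.

F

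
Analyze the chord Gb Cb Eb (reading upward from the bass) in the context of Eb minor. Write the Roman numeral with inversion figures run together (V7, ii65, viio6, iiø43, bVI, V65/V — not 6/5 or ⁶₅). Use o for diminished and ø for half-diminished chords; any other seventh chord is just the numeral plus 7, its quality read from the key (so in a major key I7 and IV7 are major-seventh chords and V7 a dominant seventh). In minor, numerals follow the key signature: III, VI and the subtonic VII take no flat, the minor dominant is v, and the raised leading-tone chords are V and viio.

VI64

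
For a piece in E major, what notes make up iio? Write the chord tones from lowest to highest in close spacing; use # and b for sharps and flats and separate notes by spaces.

iio is the diminished supertonic triad, borrowed from the parallel minor. In E major that root is F#.
So the chord is F#-A-C, a diminished triad.

F# A C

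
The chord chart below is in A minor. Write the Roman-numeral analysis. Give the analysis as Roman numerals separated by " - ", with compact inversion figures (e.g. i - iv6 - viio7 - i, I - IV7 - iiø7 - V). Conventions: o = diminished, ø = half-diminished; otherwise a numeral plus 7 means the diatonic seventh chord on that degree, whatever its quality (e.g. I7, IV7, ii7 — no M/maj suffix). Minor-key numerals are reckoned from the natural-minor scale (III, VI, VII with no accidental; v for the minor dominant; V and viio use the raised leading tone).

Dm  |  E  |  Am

iv - V - i

Dm: minor triad on D = scale degree 4 → iv.
E: root E is the dominant; major triad there is V.
Am: root A is the tonic; minor triad there is i.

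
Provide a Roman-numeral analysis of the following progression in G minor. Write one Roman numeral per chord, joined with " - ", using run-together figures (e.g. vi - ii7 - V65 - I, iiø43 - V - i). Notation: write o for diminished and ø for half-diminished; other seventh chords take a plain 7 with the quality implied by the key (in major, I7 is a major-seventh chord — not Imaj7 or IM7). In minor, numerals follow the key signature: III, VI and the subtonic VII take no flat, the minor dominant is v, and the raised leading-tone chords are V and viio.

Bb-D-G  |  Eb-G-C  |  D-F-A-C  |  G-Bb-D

i6 - iv6 - v7 - i

Bb-D-G: minor triad on G = scale degree 1 → i6.
Eb-G-C: root C is the subdominant; minor triad there is iv6.
D-F-A-C has root D, degree 5 in G minor, so v7.
G-Bb-D has root G, degree 1 in G minor, so i.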